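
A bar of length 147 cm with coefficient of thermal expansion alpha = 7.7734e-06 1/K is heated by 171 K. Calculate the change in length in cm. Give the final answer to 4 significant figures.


dL = L0 * alpha * dT
dL = 147 * 7.7734e-06 * 171
dL = 0.1954 cm


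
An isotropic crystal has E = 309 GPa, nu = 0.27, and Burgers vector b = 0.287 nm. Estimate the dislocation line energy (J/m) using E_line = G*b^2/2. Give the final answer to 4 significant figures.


Step 1: G = E / (2*(1+nu))
G = 309 / (2*(1+0.27)) = 121.654 GPa = 1.21654e+11 Pa
Step 2: E_line = G*b^2/2
b = 0.287 nm = 2.87e-10 m
E_line = 0.5 * 1.21654e+11 * (2.87e-10)^2 = 5.01e-09 J/m


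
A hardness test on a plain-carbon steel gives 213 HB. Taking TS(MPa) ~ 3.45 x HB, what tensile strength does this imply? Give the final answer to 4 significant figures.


TS (MPa) = 3.45 * HB
TS = 3.45 * 213
TS = 734.9 MPa


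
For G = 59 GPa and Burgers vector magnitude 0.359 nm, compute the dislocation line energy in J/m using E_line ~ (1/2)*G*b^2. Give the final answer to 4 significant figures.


E = G*b^2/2
b = 0.359 nm = 3.59e-10 m
G = 59 GPa = 5.9e+10 Pa
E = 0.5 * 5.9e+10 * (3.59e-10)^2
E = 3.802e-09 J/m


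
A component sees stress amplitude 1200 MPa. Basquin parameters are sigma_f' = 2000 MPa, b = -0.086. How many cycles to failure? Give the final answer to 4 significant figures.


sigma_a = sigma_f' * (2*Nf)^b
2*Nf = (sigma_a / sigma_f')^(1/b)
2*Nf = (1200 / 2000)^(1/-0.086)
2*Nf = 379.871
Nf = 189.9 cycles


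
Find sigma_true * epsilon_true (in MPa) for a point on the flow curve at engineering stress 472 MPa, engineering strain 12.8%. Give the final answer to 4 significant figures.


sigma_true = sigma_eng * (1 + epsilon_eng)
sigma_true = 472 * (1 + 0.128) = 532.416 MPa
epsilon_true = ln(1 + epsilon_eng)
epsilon_true = ln(1 + 0.128) = 0.120446
sigma_true * epsilon_true = 532.416 * 0.120446 = 64.13 MPa


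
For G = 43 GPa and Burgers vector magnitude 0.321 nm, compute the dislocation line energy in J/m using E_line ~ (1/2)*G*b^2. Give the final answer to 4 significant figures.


E = G*b^2/2
b = 0.321 nm = 3.21e-10 m
G = 43 GPa = 4.3e+10 Pa
E = 0.5 * 4.3e+10 * (3.21e-10)^2
E = 2.215e-09 J/m


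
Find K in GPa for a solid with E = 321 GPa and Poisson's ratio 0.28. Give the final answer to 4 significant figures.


K = E / (3*(1-2*nu))
K = 321 / (3*(1-2*0.28))
K = 243.2 GPa


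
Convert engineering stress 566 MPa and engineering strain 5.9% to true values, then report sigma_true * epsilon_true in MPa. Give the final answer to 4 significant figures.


sigma_true = sigma_eng * (1 + epsilon_eng)
sigma_true = 566 * (1 + 0.059) = 599.394 MPa
epsilon_true = ln(1 + epsilon_eng)
epsilon_true = ln(1 + 0.059) = 0.0573251
sigma_true * epsilon_true = 599.394 * 0.0573251 = 34.36 MPa


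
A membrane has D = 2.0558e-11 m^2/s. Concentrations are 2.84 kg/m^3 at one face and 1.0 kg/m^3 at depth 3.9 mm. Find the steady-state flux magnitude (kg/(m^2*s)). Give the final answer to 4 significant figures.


J = -D * (dC/dx) = D * (C1 - C2) / dx
J = 2.0558e-11 * (2.84 - 1.0) / 3.9e-03
J = 9.699e-09 kg/(m^2*s)


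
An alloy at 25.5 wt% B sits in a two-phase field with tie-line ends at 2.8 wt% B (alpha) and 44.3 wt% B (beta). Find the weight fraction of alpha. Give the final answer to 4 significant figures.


f_alpha = (C_beta - C0) / (C_beta - C_alpha)
f_alpha = (44.3 - 25.5) / (44.3 - 2.8)
f_alpha = 0.453


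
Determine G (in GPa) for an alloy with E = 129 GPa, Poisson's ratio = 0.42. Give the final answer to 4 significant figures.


G = E / (2*(1+nu))
G = 129 / (2*(1+0.42))
G = 45.42 GPa


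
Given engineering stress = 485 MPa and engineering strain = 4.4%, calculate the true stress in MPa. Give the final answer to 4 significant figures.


sigma_true = sigma_eng * (1 + epsilon_eng)
sigma_true = 485 * (1 + 0.044)
sigma_true = 506.3 MPa


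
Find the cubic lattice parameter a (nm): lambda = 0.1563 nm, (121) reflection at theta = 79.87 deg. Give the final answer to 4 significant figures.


d = lambda / (2*sin(theta))
d = 0.1563 / (2*sin(79.87 deg))
d = 0.0793876 nm
a = d * sqrt(h^2+k^2+l^2) = 0.0793876 * sqrt(6)
a = 0.1945 nm


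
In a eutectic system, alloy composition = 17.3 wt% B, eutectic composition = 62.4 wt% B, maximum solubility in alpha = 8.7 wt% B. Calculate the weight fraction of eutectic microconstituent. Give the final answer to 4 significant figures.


f_primary = (C_e - C0) / (C_e - C_alpha_max)
f_primary = (62.4 - 17.3) / (62.4 - 8.7)
f_primary = 0.839851
f_eutectic = 1 - 0.839851 = 0.1601


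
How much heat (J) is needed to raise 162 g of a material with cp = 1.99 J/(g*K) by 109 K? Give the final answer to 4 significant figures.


Q = m * cp * dT
Q = 162 * 1.99 * 109
Q = 35140 J


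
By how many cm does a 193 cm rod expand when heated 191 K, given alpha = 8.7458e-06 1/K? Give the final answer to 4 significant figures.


dL = L0 * alpha * dT
dL = 193 * 8.7458e-06 * 191
dL = 0.3224 cm


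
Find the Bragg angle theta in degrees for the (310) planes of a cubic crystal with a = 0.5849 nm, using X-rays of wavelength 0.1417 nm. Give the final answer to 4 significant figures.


d = a / sqrt(h^2+k^2+l^2)
d = 0.5849 / sqrt(10) = 0.184962 nm
lambda = 2*d*sin(theta)  =>  sin(theta) = lambda / (2*d)
sin(theta) = 0.1417 / (2 * 0.184962) = 0.383052
theta = 22.52 deg


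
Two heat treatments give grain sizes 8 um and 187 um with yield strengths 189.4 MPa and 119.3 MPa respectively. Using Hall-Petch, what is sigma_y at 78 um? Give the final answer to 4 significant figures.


sigma_y = sigma0 + k / sqrt(d)
1/sqrt(d1) = 1/sqrt(8e-06) = 353.553;  1/sqrt(d2) = 73.1272
k = (sigma1 - sigma2) / (1/sqrt(d1) - 1/sqrt(d2)) = (189.4 - 119.3) / (353.553 - 73.1272) = 0.249977 MPa*m^0.5
sigma0 = sigma1 - k/sqrt(d1) = 189.4 - 0.249977*353.553 = 101.02 MPa
sigma_y(d3) = 101.02 + 0.249977 / sqrt(7.8e-05) = 129.3 MPa


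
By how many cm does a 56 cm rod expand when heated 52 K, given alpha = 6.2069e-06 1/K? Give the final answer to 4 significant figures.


dL = L0 * alpha * dT
dL = 56 * 6.2069e-06 * 52
dL = 0.01807 cm


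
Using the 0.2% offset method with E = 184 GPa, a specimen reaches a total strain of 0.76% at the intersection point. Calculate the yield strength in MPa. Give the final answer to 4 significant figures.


Offset strain = 0.002
Elastic strain at yield = total_strain - offset = 7.6e-03 - 0.002 = 5.6e-03
sigma_y = E * elastic_strain = 184000 * 5.6e-03
sigma_y = 1030 MPa


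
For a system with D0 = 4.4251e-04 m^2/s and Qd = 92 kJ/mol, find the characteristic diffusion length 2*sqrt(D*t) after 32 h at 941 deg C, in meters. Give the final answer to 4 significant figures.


Step 1: D = D0 * exp(-Qd/(R*T))
T = 1214.15 K
D = 4.4251e-04 * exp(-92e3 / (8.314 * 1214.15)) = 4.87299e-08 m^2/s
Step 2: L = 2*sqrt(D*t)
t = 32 h = 115200 s
L = 2*sqrt(4.87299e-08 * 115200) = 0.1498 m


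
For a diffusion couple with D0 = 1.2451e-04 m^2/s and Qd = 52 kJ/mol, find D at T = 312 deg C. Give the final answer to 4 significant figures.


D = D0 * exp(-Qd / (R*T))
T = 585.15 K
D = 1.2451e-04 * exp(-52e3 / (8.314 * 585.15))
D = 2.839e-09 m^2/s


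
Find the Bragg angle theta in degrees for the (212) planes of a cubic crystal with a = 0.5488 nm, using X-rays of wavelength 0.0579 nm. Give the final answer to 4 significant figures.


d = a / sqrt(h^2+k^2+l^2)
d = 0.5488 / sqrt(9) = 0.182933 nm
lambda = 2*d*sin(theta)  =>  sin(theta) = lambda / (2*d)
sin(theta) = 0.0579 / (2 * 0.182933) = 0.158254
theta = 9.106 deg


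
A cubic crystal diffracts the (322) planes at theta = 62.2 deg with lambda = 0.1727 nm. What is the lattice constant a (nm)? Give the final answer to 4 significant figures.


d = lambda / (2*sin(theta))
d = 0.1727 / (2*sin(62.2 deg))
d = 0.0976168 nm
a = d * sqrt(h^2+k^2+l^2) = 0.0976168 * sqrt(17)
a = 0.4025 nm


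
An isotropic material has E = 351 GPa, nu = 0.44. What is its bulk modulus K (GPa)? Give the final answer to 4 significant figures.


K = E / (3*(1-2*nu))
K = 351 / (3*(1-2*0.44))
K = 975 GPa


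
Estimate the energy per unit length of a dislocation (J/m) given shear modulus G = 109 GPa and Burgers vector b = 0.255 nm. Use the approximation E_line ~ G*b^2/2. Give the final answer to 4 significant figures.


E = G*b^2/2
b = 0.255 nm = 2.55e-10 m
G = 109 GPa = 1.09e+11 Pa
E = 0.5 * 1.09e+11 * (2.55e-10)^2
E = 3.544e-09 J/m


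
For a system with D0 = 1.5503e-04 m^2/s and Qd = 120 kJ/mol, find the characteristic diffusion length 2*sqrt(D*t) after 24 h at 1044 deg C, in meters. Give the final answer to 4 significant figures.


Step 1: D = D0 * exp(-Qd/(R*T))
T = 1317.15 K
D = 1.5503e-04 * exp(-120e3 / (8.314 * 1317.15)) = 2.70001e-09 m^2/s
Step 2: L = 2*sqrt(D*t)
t = 24 h = 86400 s
L = 2*sqrt(2.70001e-09 * 86400) = 0.03055 m


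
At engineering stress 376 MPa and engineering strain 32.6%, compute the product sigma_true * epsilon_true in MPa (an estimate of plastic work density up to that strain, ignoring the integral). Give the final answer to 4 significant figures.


sigma_true = sigma_eng * (1 + epsilon_eng)
sigma_true = 376 * (1 + 0.326) = 498.576 MPa
epsilon_true = ln(1 + epsilon_eng)
epsilon_true = ln(1 + 0.326) = 0.282167
sigma_true * epsilon_true = 498.576 * 0.282167 = 140.7 MPa


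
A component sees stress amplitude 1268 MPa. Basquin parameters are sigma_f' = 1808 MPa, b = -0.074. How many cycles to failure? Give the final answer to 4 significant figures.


sigma_a = sigma_f' * (2*Nf)^b
2*Nf = (sigma_a / sigma_f')^(1/b)
2*Nf = (1268 / 1808)^(1/-0.074)
2*Nf = 120.823
Nf = 60.41 cycles


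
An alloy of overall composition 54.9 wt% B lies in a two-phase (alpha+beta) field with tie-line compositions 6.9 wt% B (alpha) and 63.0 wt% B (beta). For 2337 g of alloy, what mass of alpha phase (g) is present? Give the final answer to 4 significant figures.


f_alpha = (C_beta - C0) / (C_beta - C_alpha)
f_alpha = (63.0 - 54.9) / (63.0 - 6.9) = 0.144385
m_alpha = f_alpha * m_total = 0.144385 * 2337 = 337.4 g


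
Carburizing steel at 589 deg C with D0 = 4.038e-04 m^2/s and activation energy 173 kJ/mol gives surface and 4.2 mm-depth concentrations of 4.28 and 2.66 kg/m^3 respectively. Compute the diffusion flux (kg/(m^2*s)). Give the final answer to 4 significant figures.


Step 1: D = D0 * exp(-Qd/(R*T))
T = 589 + 273.15 = 862.15 K
D = 4.038e-04 * exp(-173e3 / (8.314 * 862.15)) = 1.33145e-14 m^2/s
Step 2: J = D * (C1 - C2) / dx
J = 1.33145e-14 * (4.28 - 2.66) / 4.2e-03
J = 5.136e-12 kg/(m^2*s)


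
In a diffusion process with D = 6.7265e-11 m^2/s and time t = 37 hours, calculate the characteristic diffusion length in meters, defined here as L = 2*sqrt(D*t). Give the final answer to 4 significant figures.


t = 37 hr = 133200 s
Diffusion length = 2*sqrt(D*t)
= 2*sqrt(6.7265e-11 * 133200)
= 5.987e-03 m


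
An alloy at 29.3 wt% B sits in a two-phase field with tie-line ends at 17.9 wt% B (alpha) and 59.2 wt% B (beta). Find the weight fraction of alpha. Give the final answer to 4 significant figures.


f_alpha = (C_beta - C0) / (C_beta - C_alpha)
f_alpha = (59.2 - 29.3) / (59.2 - 17.9)
f_alpha = 0.724


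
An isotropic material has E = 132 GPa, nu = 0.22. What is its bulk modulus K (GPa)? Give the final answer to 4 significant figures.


K = E / (3*(1-2*nu))
K = 132 / (3*(1-2*0.22))
K = 78.57 GPa


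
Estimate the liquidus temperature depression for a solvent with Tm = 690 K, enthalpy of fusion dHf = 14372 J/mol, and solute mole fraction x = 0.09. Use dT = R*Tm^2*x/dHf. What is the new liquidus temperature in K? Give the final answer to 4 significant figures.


dT = R*Tm^2*x / dHf
dT = 8.314 * 690^2 * 0.09 / 14372
dT = 24.7875 K
T_new = 690 - 24.7875 = 665.2 K


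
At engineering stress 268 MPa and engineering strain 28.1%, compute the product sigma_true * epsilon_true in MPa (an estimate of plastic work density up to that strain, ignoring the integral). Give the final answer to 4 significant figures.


sigma_true = sigma_eng * (1 + epsilon_eng)
sigma_true = 268 * (1 + 0.281) = 343.308 MPa
epsilon_true = ln(1 + epsilon_eng)
epsilon_true = ln(1 + 0.281) = 0.247641
sigma_true * epsilon_true = 343.308 * 0.247641 = 85.02 MPa


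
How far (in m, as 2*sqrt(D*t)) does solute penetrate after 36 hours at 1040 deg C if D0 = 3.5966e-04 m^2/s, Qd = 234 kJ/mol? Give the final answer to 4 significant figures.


Step 1: D = D0 * exp(-Qd/(R*T))
T = 1313.15 K
D = 3.5966e-04 * exp(-234e3 / (8.314 * 1313.15)) = 1.76797e-13 m^2/s
Step 2: L = 2*sqrt(D*t)
t = 36 h = 129600 s
L = 2*sqrt(1.76797e-13 * 129600) = 3.027e-04 m


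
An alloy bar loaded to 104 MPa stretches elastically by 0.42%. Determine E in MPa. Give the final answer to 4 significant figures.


E = sigma / epsilon
epsilon = 0.42% = 4.2e-03
E = 104 / 4.2e-03
E = 24760 MPa


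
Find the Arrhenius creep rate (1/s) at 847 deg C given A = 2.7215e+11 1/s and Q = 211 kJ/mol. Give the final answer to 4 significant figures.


rate = A * exp(-Q / (R*T))
T = 847 + 273.15 = 1120.15 K
rate = 2.7215e+11 * exp(-211e3 / (8.314 * 1120.15))
rate = 39.37 1/s


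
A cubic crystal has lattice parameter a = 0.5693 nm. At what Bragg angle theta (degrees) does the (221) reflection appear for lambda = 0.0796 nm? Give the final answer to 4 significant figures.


d = a / sqrt(h^2+k^2+l^2)
d = 0.5693 / sqrt(9) = 0.189767 nm
lambda = 2*d*sin(theta)  =>  sin(theta) = lambda / (2*d)
sin(theta) = 0.0796 / (2 * 0.189767) = 0.209731
theta = 12.11 deg


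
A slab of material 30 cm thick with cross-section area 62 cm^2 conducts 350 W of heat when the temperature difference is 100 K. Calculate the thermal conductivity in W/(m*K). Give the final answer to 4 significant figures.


k = Q*L / (A*dT)
L = 0.3 m, A = 6.2e-03 m^2
k = 350 * 0.3 / (6.2e-03 * 100)
k = 169.4 W/(m*K)


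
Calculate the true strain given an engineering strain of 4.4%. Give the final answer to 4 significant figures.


epsilon_true = ln(1 + epsilon_eng)
epsilon_true = ln(1 + 0.044)
epsilon_true = 0.04306


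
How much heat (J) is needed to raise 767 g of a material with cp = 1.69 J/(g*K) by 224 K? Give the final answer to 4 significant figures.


Q = m * cp * dT
Q = 767 * 1.69 * 224
Q = 290400 J


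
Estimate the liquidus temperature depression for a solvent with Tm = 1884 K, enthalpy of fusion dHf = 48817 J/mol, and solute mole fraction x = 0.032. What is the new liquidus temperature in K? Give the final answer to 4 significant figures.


dT = R*Tm^2*x / dHf
dT = 8.314 * 1884^2 * 0.032 / 48817
dT = 19.3442 K
T_new = 1884 - 19.3442 = 1865 K


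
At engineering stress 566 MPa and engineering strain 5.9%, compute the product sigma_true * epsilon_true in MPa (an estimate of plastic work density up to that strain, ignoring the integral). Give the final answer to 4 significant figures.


sigma_true = sigma_eng * (1 + epsilon_eng)
sigma_true = 566 * (1 + 0.059) = 599.394 MPa
epsilon_true = ln(1 + epsilon_eng)
epsilon_true = ln(1 + 0.059) = 0.0573251
sigma_true * epsilon_true = 599.394 * 0.0573251 = 34.36 MPa


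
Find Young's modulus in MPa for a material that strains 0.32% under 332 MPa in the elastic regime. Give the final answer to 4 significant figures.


E = sigma / epsilon
epsilon = 0.32% = 3.2e-03
E = 332 / 3.2e-03
E = 103800 MPa


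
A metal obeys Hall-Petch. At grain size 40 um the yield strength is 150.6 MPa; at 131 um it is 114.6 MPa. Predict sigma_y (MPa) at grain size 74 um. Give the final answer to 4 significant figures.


sigma_y = sigma0 + k / sqrt(d)
1/sqrt(d1) = 1/sqrt(4e-05) = 158.114;  1/sqrt(d2) = 87.3704
k = (sigma1 - sigma2) / (1/sqrt(d1) - 1/sqrt(d2)) = (150.6 - 114.6) / (158.114 - 87.3704) = 0.508881 MPa*m^0.5
sigma0 = sigma1 - k/sqrt(d1) = 150.6 - 0.508881*158.114 = 70.1389 MPa
sigma_y(d3) = 70.1389 + 0.508881 / sqrt(7.4e-05) = 129.3 MPa


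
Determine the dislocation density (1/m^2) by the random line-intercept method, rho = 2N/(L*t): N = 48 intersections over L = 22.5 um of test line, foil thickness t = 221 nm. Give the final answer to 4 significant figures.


rho = 2N / (L * t)
L = 22.5 um = 2.25e-05 m, t = 221 nm = 2.21e-07 m
rho = 2 * 48 / (2.25e-05 * 2.21e-07)
rho = 1.931e+13 1/m^2


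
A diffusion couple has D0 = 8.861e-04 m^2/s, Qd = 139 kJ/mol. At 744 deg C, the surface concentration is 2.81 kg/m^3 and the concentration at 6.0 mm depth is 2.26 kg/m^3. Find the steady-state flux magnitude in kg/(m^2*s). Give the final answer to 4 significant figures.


Step 1: D = D0 * exp(-Qd/(R*T))
T = 744 + 273.15 = 1017.15 K
D = 8.861e-04 * exp(-139e3 / (8.314 * 1017.15)) = 6.44214e-11 m^2/s
Step 2: J = D * (C1 - C2) / dx
J = 6.44214e-11 * (2.81 - 2.26) / 6e-03
J = 5.905e-09 kg/(m^2*s)


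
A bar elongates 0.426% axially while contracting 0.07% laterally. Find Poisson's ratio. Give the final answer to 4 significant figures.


nu = -epsilon_lat / epsilon_axial
Lateral strain is contraction (negative), so using magnitudes:
nu = 0.07 / 0.426
nu = 0.1643


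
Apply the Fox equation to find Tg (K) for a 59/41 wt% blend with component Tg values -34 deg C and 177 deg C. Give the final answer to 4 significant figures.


1/Tg = w1/Tg1 + w2/Tg2 (in Kelvin)
Tg1 = 239.15 K, Tg2 = 450.15 K
1/Tg = 0.59/239.15 + 0.41/450.15
Tg = 296 K


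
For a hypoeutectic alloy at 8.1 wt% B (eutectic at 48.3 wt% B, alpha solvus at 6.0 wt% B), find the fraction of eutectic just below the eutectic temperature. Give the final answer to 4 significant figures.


f_primary = (C_e - C0) / (C_e - C_alpha_max)
f_primary = (48.3 - 8.1) / (48.3 - 6.0)
f_primary = 0.950355
f_eutectic = 1 - 0.950355 = 0.04965


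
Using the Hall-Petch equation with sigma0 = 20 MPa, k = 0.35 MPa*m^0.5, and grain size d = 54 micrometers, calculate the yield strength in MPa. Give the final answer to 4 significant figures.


sigma_y = sigma0 + k / sqrt(d)
d = 54 um = 5.4e-05 m
sigma_y = 20 + 0.35 / sqrt(5.4e-05)
sigma_y = 67.63 MPa


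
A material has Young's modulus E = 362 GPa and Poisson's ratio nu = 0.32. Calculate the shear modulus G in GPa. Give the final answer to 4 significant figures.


G = E / (2*(1+nu))
G = 362 / (2*(1+0.32))
G = 137.1 GPa


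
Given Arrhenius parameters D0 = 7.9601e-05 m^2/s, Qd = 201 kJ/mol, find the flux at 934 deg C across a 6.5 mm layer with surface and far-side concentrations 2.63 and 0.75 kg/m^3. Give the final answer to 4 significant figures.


Step 1: D = D0 * exp(-Qd/(R*T))
T = 934 + 273.15 = 1207.15 K
D = 7.9601e-05 * exp(-201e3 / (8.314 * 1207.15)) = 1.59634e-13 m^2/s
Step 2: J = D * (C1 - C2) / dx
J = 1.59634e-13 * (2.63 - 0.75) / 6.5e-03
J = 4.617e-11 kg/(m^2*s)


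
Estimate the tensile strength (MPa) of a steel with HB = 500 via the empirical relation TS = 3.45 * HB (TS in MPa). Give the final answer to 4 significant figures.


TS (MPa) = 3.45 * HB
TS = 3.45 * 500
TS = 1725 MPa


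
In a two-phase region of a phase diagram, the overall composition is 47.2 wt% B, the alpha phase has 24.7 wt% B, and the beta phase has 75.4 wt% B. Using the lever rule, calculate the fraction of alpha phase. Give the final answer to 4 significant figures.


f_alpha = (C_beta - C0) / (C_beta - C_alpha)
f_alpha = (75.4 - 47.2) / (75.4 - 24.7)
f_alpha = 0.5562


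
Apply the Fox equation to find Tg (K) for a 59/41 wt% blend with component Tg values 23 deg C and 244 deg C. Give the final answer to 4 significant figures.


1/Tg = w1/Tg1 + w2/Tg2 (in Kelvin)
Tg1 = 296.15 K, Tg2 = 517.15 K
1/Tg = 0.59/296.15 + 0.41/517.15
Tg = 359.1 K


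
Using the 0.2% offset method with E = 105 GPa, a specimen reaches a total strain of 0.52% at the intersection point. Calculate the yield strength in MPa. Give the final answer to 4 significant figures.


Offset strain = 0.002
Elastic strain at yield = total_strain - offset = 5.2e-03 - 0.002 = 3.2e-03
sigma_y = E * elastic_strain = 105000 * 3.2e-03
sigma_y = 336 MPa


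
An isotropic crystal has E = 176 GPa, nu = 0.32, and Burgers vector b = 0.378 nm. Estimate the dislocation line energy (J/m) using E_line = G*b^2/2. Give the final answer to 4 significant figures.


Step 1: G = E / (2*(1+nu))
G = 176 / (2*(1+0.32)) = 66.6667 GPa = 6.66667e+10 Pa
Step 2: E_line = G*b^2/2
b = 0.378 nm = 3.78e-10 m
E_line = 0.5 * 6.66667e+10 * (3.78e-10)^2 = 4.763e-09 J/m


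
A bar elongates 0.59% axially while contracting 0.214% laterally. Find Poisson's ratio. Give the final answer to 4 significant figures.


nu = -epsilon_lat / epsilon_axial
Lateral strain is contraction (negative), so using magnitudes:
nu = 0.214 / 0.59
nu = 0.3627


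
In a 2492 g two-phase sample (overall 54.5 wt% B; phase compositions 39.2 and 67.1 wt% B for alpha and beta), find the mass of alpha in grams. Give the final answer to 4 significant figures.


f_alpha = (C_beta - C0) / (C_beta - C_alpha)
f_alpha = (67.1 - 54.5) / (67.1 - 39.2) = 0.451613
m_alpha = f_alpha * m_total = 0.451613 * 2492 = 1125 g


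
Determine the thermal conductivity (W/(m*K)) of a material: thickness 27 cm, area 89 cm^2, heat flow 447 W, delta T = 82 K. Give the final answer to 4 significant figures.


k = Q*L / (A*dT)
L = 0.27 m, A = 8.9e-03 m^2
k = 447 * 0.27 / (8.9e-03 * 82)
k = 165.4 W/(m*K)


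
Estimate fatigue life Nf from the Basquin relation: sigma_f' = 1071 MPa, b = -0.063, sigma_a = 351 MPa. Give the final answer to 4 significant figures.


sigma_a = sigma_f' * (2*Nf)^b
2*Nf = (sigma_a / sigma_f')^(1/b)
2*Nf = (351 / 1071)^(1/-0.063)
2*Nf = 4.9e+07
Nf = 2.45e+07 cycles


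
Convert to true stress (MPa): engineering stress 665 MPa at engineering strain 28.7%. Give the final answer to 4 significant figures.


sigma_true = sigma_eng * (1 + epsilon_eng)
sigma_true = 665 * (1 + 0.287)
sigma_true = 855.9 MPa


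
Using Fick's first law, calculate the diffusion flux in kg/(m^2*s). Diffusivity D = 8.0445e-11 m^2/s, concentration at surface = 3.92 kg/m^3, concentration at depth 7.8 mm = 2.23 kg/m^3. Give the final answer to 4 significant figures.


J = -D * (dC/dx) = D * (C1 - C2) / dx
J = 8.0445e-11 * (3.92 - 2.23) / 7.8e-03
J = 1.743e-08 kg/(m^2*s)


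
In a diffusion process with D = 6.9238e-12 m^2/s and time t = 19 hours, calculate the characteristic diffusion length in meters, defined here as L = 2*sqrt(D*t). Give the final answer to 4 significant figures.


t = 19 hr = 68400 s
Diffusion length = 2*sqrt(D*t)
= 2*sqrt(6.9238e-12 * 68400)
= 1.376e-03 m


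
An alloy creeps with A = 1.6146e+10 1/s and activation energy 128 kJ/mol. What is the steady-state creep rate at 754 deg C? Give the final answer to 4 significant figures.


rate = A * exp(-Q / (R*T))
T = 754 + 273.15 = 1027.15 K
rate = 1.6146e+10 * exp(-128e3 / (8.314 * 1027.15))
rate = 4995 1/s


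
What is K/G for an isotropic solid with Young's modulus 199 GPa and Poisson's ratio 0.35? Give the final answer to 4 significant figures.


G = E / (2*(1+nu))
G = 199 / (2*(1+0.35)) = 73.7037 GPa
K = E / (3*(1-2*nu))
K = 199 / (3*(1-2*0.35)) = 221.111 GPa
K/G = 221.111 / 73.7037 = 3


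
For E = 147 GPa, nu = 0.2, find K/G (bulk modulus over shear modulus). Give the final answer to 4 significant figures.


G = E / (2*(1+nu))
G = 147 / (2*(1+0.2)) = 61.25 GPa
K = E / (3*(1-2*nu))
K = 147 / (3*(1-2*0.2)) = 81.6667 GPa
K/G = 81.6667 / 61.25 = 1.333


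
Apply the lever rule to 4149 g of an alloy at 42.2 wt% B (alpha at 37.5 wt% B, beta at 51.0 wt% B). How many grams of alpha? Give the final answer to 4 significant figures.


f_alpha = (C_beta - C0) / (C_beta - C_alpha)
f_alpha = (51.0 - 42.2) / (51.0 - 37.5) = 0.651852
m_alpha = f_alpha * m_total = 0.651852 * 4149 = 2705 g


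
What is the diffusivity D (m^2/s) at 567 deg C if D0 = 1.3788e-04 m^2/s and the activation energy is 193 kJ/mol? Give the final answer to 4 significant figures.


D = D0 * exp(-Qd / (R*T))
T = 840.15 K
D = 1.3788e-04 * exp(-193e3 / (8.314 * 840.15))
D = 1.379e-16 m^2/s


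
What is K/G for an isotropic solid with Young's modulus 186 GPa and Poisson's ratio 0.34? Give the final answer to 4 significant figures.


G = E / (2*(1+nu))
G = 186 / (2*(1+0.34)) = 69.403 GPa
K = E / (3*(1-2*nu))
K = 186 / (3*(1-2*0.34)) = 193.75 GPa
K/G = 193.75 / 69.403 = 2.792


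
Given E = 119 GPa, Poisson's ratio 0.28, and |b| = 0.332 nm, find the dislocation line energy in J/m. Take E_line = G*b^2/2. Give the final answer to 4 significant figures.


Step 1: G = E / (2*(1+nu))
G = 119 / (2*(1+0.28)) = 46.4844 GPa = 4.64844e+10 Pa
Step 2: E_line = G*b^2/2
b = 0.332 nm = 3.32e-10 m
E_line = 0.5 * 4.64844e+10 * (3.32e-10)^2 = 2.562e-09 J/m


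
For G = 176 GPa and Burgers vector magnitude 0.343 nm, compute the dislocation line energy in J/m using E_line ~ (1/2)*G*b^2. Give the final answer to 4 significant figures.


E = G*b^2/2
b = 0.343 nm = 3.43e-10 m
G = 176 GPa = 1.76e+11 Pa
E = 0.5 * 1.76e+11 * (3.43e-10)^2
E = 1.035e-08 J/m


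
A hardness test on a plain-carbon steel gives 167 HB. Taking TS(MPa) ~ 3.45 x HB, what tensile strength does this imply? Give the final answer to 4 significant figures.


TS (MPa) = 3.45 * HB
TS = 3.45 * 167
TS = 576.2 MPa


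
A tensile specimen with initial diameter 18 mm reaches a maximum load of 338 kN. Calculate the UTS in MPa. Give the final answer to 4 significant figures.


A0 = pi*(d/2)^2 = pi*(18/2)^2 = 254.469 mm^2
UTS = F_max / A0 = 338*1000 / 254.469
UTS = 1328 MPa


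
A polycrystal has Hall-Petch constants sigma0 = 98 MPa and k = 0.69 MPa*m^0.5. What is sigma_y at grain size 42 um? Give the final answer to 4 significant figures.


sigma_y = sigma0 + k / sqrt(d)
d = 42 um = 4.2e-05 m
sigma_y = 98 + 0.69 / sqrt(4.2e-05)
sigma_y = 204.5 MPa


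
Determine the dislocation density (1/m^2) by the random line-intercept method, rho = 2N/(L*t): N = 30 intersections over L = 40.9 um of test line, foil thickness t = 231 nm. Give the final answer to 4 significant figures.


rho = 2N / (L * t)
L = 40.9 um = 4.09e-05 m, t = 231 nm = 2.31e-07 m
rho = 2 * 30 / (4.09e-05 * 2.31e-07)
rho = 6.351e+12 1/m^2


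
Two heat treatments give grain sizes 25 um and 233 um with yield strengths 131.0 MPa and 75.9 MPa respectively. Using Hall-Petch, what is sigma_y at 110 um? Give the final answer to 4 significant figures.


sigma_y = sigma0 + k / sqrt(d)
1/sqrt(d1) = 1/sqrt(2.5e-05) = 200;  1/sqrt(d2) = 65.5122
k = (sigma1 - sigma2) / (1/sqrt(d1) - 1/sqrt(d2)) = (131.0 - 75.9) / (200 - 65.5122) = 0.409703 MPa*m^0.5
sigma0 = sigma1 - k/sqrt(d1) = 131.0 - 0.409703*200 = 49.0595 MPa
sigma_y(d3) = 49.0595 + 0.409703 / sqrt(1.1e-04) = 88.12 MPa


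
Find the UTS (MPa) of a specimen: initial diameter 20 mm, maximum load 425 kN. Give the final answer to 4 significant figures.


A0 = pi*(d/2)^2 = pi*(20/2)^2 = 314.159 mm^2
UTS = F_max / A0 = 425*1000 / 314.159
UTS = 1353 MPa


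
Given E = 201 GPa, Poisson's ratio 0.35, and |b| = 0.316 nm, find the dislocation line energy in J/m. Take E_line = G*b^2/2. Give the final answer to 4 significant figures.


Step 1: G = E / (2*(1+nu))
G = 201 / (2*(1+0.35)) = 74.4444 GPa = 7.44444e+10 Pa
Step 2: E_line = G*b^2/2
b = 0.316 nm = 3.16e-10 m
E_line = 0.5 * 7.44444e+10 * (3.16e-10)^2 = 3.717e-09 J/m


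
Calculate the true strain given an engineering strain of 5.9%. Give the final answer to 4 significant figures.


epsilon_true = ln(1 + epsilon_eng)
epsilon_true = ln(1 + 0.059)
epsilon_true = 0.05733


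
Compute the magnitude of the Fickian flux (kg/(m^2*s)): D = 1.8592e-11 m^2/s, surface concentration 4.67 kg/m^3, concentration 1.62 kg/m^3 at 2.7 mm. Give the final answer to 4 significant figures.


J = -D * (dC/dx) = D * (C1 - C2) / dx
J = 1.8592e-11 * (4.67 - 1.62) / 2.7e-03
J = 2.1e-08 kg/(m^2*s)


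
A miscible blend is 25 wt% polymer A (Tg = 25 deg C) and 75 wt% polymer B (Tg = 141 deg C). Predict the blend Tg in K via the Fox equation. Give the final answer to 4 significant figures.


1/Tg = w1/Tg1 + w2/Tg2 (in Kelvin)
Tg1 = 298.15 K, Tg2 = 414.15 K
1/Tg = 0.25/298.15 + 0.75/414.15
Tg = 377.4 K


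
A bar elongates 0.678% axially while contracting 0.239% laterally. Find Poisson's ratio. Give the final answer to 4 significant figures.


nu = -epsilon_lat / epsilon_axial
Lateral strain is contraction (negative), so using magnitudes:
nu = 0.239 / 0.678
nu = 0.3525


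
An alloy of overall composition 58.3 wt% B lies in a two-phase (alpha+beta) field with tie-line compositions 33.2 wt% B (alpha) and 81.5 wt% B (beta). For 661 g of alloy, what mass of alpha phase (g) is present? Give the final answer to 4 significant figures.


f_alpha = (C_beta - C0) / (C_beta - C_alpha)
f_alpha = (81.5 - 58.3) / (81.5 - 33.2) = 0.480331
m_alpha = f_alpha * m_total = 0.480331 * 661 = 317.5 g


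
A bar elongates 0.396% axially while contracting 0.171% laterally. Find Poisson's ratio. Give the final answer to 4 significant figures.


nu = -epsilon_lat / epsilon_axial
Lateral strain is contraction (negative), so using magnitudes:
nu = 0.171 / 0.396
nu = 0.4318


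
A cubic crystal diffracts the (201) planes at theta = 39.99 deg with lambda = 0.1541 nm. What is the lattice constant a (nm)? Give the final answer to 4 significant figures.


d = lambda / (2*sin(theta))
d = 0.1541 / (2*sin(39.99 deg))
d = 0.119893 nm
a = d * sqrt(h^2+k^2+l^2) = 0.119893 * sqrt(5)
a = 0.2681 nm


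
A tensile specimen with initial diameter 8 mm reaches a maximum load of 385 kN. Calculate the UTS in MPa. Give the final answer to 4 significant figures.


A0 = pi*(d/2)^2 = pi*(8/2)^2 = 50.2655 mm^2
UTS = F_max / A0 = 385*1000 / 50.2655
UTS = 7659 MPa


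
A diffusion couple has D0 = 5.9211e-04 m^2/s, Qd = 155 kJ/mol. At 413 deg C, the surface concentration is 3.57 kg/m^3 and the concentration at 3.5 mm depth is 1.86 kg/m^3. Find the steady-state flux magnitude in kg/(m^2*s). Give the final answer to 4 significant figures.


Step 1: D = D0 * exp(-Qd/(R*T))
T = 413 + 273.15 = 686.15 K
D = 5.9211e-04 * exp(-155e3 / (8.314 * 686.15)) = 9.38143e-16 m^2/s
Step 2: J = D * (C1 - C2) / dx
J = 9.38143e-16 * (3.57 - 1.86) / 3.5e-03
J = 4.583e-13 kg/(m^2*s)


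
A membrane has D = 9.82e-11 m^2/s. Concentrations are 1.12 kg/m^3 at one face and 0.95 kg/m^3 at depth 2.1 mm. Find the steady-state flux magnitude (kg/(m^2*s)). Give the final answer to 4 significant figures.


J = -D * (dC/dx) = D * (C1 - C2) / dx
J = 9.82e-11 * (1.12 - 0.95) / 2.1e-03
J = 7.95e-09 kg/(m^2*s)


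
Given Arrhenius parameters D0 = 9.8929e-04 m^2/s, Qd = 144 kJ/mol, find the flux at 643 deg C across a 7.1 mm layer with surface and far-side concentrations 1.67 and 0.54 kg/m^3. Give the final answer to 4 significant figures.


Step 1: D = D0 * exp(-Qd/(R*T))
T = 643 + 273.15 = 916.15 K
D = 9.8929e-04 * exp(-144e3 / (8.314 * 916.15)) = 6.09274e-12 m^2/s
Step 2: J = D * (C1 - C2) / dx
J = 6.09274e-12 * (1.67 - 0.54) / 7.1e-03
J = 9.697e-10 kg/(m^2*s)


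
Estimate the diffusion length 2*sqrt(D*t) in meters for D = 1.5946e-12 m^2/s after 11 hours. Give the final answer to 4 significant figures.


t = 11 hr = 39600 s
Diffusion length = 2*sqrt(D*t)
= 2*sqrt(1.5946e-12 * 39600)
= 5.026e-04 m


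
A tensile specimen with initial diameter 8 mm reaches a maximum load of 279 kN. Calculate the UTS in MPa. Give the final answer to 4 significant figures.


A0 = pi*(d/2)^2 = pi*(8/2)^2 = 50.2655 mm^2
UTS = F_max / A0 = 279*1000 / 50.2655
UTS = 5551 MPa


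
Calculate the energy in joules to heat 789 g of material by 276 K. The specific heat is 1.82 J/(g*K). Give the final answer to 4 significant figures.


Q = m * cp * dT
Q = 789 * 1.82 * 276
Q = 396300 J


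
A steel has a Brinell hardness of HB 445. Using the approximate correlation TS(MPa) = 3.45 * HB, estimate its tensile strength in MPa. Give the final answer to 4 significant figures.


TS (MPa) = 3.45 * HB
TS = 3.45 * 445
TS = 1535 MPa


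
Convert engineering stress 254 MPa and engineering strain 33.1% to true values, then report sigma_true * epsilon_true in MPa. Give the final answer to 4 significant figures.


sigma_true = sigma_eng * (1 + epsilon_eng)
sigma_true = 254 * (1 + 0.331) = 338.074 MPa
epsilon_true = ln(1 + epsilon_eng)
epsilon_true = ln(1 + 0.331) = 0.285931
sigma_true * epsilon_true = 338.074 * 0.285931 = 96.67 MPa


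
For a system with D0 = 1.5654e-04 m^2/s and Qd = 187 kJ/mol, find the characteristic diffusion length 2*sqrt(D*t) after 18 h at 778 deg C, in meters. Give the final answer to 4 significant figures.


Step 1: D = D0 * exp(-Qd/(R*T))
T = 1051.15 K
D = 1.5654e-04 * exp(-187e3 / (8.314 * 1051.15)) = 7.97493e-14 m^2/s
Step 2: L = 2*sqrt(D*t)
t = 18 h = 64800 s
L = 2*sqrt(7.97493e-14 * 64800) = 1.438e-04 m


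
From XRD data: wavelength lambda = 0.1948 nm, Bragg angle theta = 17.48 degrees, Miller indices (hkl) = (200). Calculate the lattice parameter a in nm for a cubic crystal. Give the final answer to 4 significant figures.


d = lambda / (2*sin(theta))
d = 0.1948 / (2*sin(17.48 deg))
d = 0.324264 nm
a = d * sqrt(h^2+k^2+l^2) = 0.324264 * sqrt(4)
a = 0.6485 nm


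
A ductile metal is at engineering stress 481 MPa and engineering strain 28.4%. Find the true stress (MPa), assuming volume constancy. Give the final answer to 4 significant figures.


sigma_true = sigma_eng * (1 + epsilon_eng)
sigma_true = 481 * (1 + 0.284)
sigma_true = 617.6 MPa


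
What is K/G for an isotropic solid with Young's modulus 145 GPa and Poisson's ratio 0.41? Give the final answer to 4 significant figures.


G = E / (2*(1+nu))
G = 145 / (2*(1+0.41)) = 51.4184 GPa
K = E / (3*(1-2*nu))
K = 145 / (3*(1-2*0.41)) = 268.519 GPa
K/G = 268.519 / 51.4184 = 5.222


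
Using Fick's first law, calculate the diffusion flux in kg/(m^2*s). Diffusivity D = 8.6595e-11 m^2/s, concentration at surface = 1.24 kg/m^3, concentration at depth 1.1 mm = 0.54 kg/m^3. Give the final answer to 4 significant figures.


J = -D * (dC/dx) = D * (C1 - C2) / dx
J = 8.6595e-11 * (1.24 - 0.54) / 1.1e-03
J = 5.511e-08 kg/(m^2*s)


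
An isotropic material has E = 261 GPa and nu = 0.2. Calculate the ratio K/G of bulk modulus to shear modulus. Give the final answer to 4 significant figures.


G = E / (2*(1+nu))
G = 261 / (2*(1+0.2)) = 108.75 GPa
K = E / (3*(1-2*nu))
K = 261 / (3*(1-2*0.2)) = 145 GPa
K/G = 145 / 108.75 = 1.333


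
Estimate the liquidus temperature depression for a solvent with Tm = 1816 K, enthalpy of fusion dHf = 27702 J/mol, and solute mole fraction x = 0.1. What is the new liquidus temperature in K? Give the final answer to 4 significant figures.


dT = R*Tm^2*x / dHf
dT = 8.314 * 1816^2 * 0.1 / 27702
dT = 98.9762 K
T_new = 1816 - 98.9762 = 1717 K


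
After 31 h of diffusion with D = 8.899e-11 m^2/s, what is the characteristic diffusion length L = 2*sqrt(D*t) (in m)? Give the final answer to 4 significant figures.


t = 31 hr = 111600 s
Diffusion length = 2*sqrt(D*t)
= 2*sqrt(8.899e-11 * 111600)
= 6.303e-03 m


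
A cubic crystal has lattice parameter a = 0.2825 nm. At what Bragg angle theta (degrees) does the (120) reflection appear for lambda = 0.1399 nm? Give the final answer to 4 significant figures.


d = a / sqrt(h^2+k^2+l^2)
d = 0.2825 / sqrt(5) = 0.126338 nm
lambda = 2*d*sin(theta)  =>  sin(theta) = lambda / (2*d)
sin(theta) = 0.1399 / (2 * 0.126338) = 0.553674
theta = 33.62 deg


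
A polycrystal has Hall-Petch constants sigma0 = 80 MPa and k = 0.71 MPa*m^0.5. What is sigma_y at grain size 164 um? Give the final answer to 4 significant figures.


sigma_y = sigma0 + k / sqrt(d)
d = 164 um = 1.64e-04 m
sigma_y = 80 + 0.71 / sqrt(1.64e-04)
sigma_y = 135.4 MPa


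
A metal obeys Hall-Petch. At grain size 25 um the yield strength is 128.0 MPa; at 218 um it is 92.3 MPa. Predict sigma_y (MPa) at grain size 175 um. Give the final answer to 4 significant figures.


sigma_y = sigma0 + k / sqrt(d)
1/sqrt(d1) = 1/sqrt(2.5e-05) = 200;  1/sqrt(d2) = 67.7285
k = (sigma1 - sigma2) / (1/sqrt(d1) - 1/sqrt(d2)) = (128.0 - 92.3) / (200 - 67.7285) = 0.2699 MPa*m^0.5
sigma0 = sigma1 - k/sqrt(d1) = 128.0 - 0.2699*200 = 74.0201 MPa
sigma_y(d3) = 74.0201 + 0.2699 / sqrt(1.75e-04) = 94.42 MPa


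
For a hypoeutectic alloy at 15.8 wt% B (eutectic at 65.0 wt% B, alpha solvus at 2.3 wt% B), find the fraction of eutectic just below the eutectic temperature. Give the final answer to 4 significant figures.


f_primary = (C_e - C0) / (C_e - C_alpha_max)
f_primary = (65.0 - 15.8) / (65.0 - 2.3)
f_primary = 0.784689
f_eutectic = 1 - 0.784689 = 0.2153


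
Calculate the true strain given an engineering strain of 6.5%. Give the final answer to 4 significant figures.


epsilon_true = ln(1 + epsilon_eng)
epsilon_true = ln(1 + 0.065)
epsilon_true = 0.06297


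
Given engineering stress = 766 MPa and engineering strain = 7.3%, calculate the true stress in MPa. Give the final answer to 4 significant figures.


sigma_true = sigma_eng * (1 + epsilon_eng)
sigma_true = 766 * (1 + 0.073)
sigma_true = 821.9 MPa


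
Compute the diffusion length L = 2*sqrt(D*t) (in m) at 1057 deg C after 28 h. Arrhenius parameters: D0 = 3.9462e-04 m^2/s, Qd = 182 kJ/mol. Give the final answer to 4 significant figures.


Step 1: D = D0 * exp(-Qd/(R*T))
T = 1330.15 K
D = 3.9462e-04 * exp(-182e3 / (8.314 * 1330.15)) = 2.81079e-11 m^2/s
Step 2: L = 2*sqrt(D*t)
t = 28 h = 100800 s
L = 2*sqrt(2.81079e-11 * 100800) = 3.366e-03 m


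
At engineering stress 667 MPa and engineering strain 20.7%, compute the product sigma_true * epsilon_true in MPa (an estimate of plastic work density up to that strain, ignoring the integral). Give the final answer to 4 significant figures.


sigma_true = sigma_eng * (1 + epsilon_eng)
sigma_true = 667 * (1 + 0.207) = 805.069 MPa
epsilon_true = ln(1 + epsilon_eng)
epsilon_true = ln(1 + 0.207) = 0.188138
sigma_true * epsilon_true = 805.069 * 0.188138 = 151.5 MPa


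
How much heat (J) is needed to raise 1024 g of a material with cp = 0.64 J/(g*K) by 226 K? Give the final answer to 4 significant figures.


Q = m * cp * dT
Q = 1024 * 0.64 * 226
Q = 148100 J


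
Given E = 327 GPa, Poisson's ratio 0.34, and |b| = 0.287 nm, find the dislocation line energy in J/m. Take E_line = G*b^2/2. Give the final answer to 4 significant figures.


Step 1: G = E / (2*(1+nu))
G = 327 / (2*(1+0.34)) = 122.015 GPa = 1.22015e+11 Pa
Step 2: E_line = G*b^2/2
b = 0.287 nm = 2.87e-10 m
E_line = 0.5 * 1.22015e+11 * (2.87e-10)^2 = 5.025e-09 J/m


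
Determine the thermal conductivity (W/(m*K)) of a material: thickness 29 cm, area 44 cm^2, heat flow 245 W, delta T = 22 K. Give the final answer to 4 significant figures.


k = Q*L / (A*dT)
L = 0.29 m, A = 4.4e-03 m^2
k = 245 * 0.29 / (4.4e-03 * 22)
k = 734 W/(m*K)


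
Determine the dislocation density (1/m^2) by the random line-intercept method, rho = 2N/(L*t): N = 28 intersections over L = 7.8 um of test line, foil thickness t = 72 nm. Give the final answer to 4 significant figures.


rho = 2N / (L * t)
L = 7.8 um = 7.8e-06 m, t = 72 nm = 7.2e-08 m
rho = 2 * 28 / (7.8e-06 * 7.2e-08)
rho = 9.972e+13 1/m^2


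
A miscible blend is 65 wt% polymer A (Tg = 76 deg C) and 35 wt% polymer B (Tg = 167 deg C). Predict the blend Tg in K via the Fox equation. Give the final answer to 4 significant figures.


1/Tg = w1/Tg1 + w2/Tg2 (in Kelvin)
Tg1 = 349.15 K, Tg2 = 440.15 K
1/Tg = 0.65/349.15 + 0.35/440.15
Tg = 376.4 K


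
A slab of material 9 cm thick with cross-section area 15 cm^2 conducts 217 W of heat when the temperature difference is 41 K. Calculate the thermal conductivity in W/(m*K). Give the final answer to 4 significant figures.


k = Q*L / (A*dT)
L = 0.09 m, A = 1.5e-03 m^2
k = 217 * 0.09 / (1.5e-03 * 41)
k = 317.6 W/(m*K)


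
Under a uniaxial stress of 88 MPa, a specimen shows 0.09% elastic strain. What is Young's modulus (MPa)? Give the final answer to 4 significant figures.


E = sigma / epsilon
epsilon = 0.09% = 9e-04
E = 88 / 9e-04
E = 97780 MPa


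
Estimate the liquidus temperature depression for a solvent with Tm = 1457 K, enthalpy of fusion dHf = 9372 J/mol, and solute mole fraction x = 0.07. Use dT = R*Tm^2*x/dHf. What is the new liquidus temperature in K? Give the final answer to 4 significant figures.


dT = R*Tm^2*x / dHf
dT = 8.314 * 1457^2 * 0.07 / 9372
dT = 131.824 K
T_new = 1457 - 131.824 = 1325 K
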